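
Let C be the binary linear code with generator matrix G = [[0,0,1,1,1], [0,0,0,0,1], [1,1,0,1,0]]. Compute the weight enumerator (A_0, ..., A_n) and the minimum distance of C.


Weight distribution: A_0 = 1, A_1 = 1, A_2 = 1, A_3 = 3, A_4 = 2. Minimum distance d = 1.

Enumerate all 2^3 = 8 messages m ∈ F_2^3.
For each, compute codeword c = mG in F_2^5, then tally its weight.
  m = 000 → c = 00000, weight = 0.
  m = 100 → c = 00111, weight = 3.
  m = 010 → c = 00001, weight = 1.
  m = 110 → c = 00110, weight = 2.
  m = 001 → c = 11010, weight = 3.
  m = 101 → c = 11101, weight = 4.
  m = 011 → c = 11011, weight = 4.
  m = 111 → c = 11100, weight = 3.
Tally weights:
  weight 0: 1 codewords.
  weight 1: 1 codewords.
  weight 2: 1 codewords.
  weight 3: 3 codewords.
  weight 4: 2 codewords.
Minimum distance d = smallest w > 0 with A_w > 0 = 1.
Sanity: Σ A_w = 8 = 2^3 = 8 ✓.


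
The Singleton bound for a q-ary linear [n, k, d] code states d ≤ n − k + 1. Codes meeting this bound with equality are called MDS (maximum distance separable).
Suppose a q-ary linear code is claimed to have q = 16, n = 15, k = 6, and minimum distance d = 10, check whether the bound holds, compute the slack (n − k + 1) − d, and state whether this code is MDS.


Singleton RHS = n − k + 1 = 10, slack = 0, bound satisfied, MDS.

Singleton bound: d ≤ n − k + 1.
Here n = 15, k = 6, so n − k + 1 = 10.
Given d = 10, check d ≤ 10: YES.
Slack = (n − k + 1) − d = 0.
The code is MDS (slack = 0).
Description: the claimed parameters are [15, 6, 10]_16; such a code would be MDS (meets Singleton bound).


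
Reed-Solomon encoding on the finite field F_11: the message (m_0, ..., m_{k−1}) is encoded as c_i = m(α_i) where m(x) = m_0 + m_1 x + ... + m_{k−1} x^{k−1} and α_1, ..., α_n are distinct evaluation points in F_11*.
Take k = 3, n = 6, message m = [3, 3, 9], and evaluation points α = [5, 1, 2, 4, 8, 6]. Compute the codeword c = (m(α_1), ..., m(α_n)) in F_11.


c = [1, 4, 1, 5, 9, 4]

Message polynomial: m(x) = 3 + 3·x + 9·x^2 (mod 11).
For each evaluation point α_i, compute m(α_i) mod 11:
  α_1 = 5: Horner steps 9 → 4 → 1, so m(5) = 1.
  α_2 = 1: Horner steps 9 → 1 → 4, so m(1) = 4.
  α_3 = 2: Horner steps 9 → 10 → 1, so m(2) = 1.
  α_4 = 4: Horner steps 9 → 6 → 5, so m(4) = 5.
  α_5 = 8: Horner steps 9 → 9 → 9, so m(8) = 9.
  α_6 = 6: Horner steps 9 → 2 → 4, so m(6) = 4.
Codeword c = [1, 4, 1, 5, 9, 4] ∈ F_11^6.


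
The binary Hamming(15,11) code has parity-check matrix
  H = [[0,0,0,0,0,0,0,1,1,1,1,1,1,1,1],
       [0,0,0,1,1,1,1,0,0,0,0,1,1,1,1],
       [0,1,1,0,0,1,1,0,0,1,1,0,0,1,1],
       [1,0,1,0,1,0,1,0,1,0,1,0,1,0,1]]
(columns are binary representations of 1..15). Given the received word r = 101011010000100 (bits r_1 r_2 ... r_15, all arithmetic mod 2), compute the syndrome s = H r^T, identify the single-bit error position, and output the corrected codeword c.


s = (0, 1, 0, 0)^T, error position = 4, corrected codeword c = 101111010000100

Compute s = H r^T mod 2 one row at a time:
  s_1 = 1 + 0 + 0 + 0 + 0 + 1 + 0 + 0 = 2 ≡ 0 (mod 2).
  s_2 = 0 + 1 + 1 + 0 + 0 + 1 + 0 + 0 = 3 ≡ 1 (mod 2).
  s_3 = 0 + 1 + 1 + 0 + 0 + 0 + 0 + 0 = 2 ≡ 0 (mod 2).
  s_4 = 1 + 1 + 1 + 0 + 0 + 0 + 1 + 0 = 4 ≡ 0 (mod 2).
s = (0, 1, 0, 0)^T — this equals column 4 of H (binary 0100), so error is at position 4.
Correct: flip bit 4 of r = 101011010000100 to get c = 101111010000100.


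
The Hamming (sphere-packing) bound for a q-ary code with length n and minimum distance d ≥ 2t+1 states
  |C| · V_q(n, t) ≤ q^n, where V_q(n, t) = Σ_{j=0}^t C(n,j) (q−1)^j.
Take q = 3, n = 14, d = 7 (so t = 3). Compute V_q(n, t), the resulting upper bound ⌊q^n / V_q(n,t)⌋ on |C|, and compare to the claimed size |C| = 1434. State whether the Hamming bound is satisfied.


V_q(n, t) = 3305, q^n = 4782969, Hamming bound = 1447, |C| = 1434 ≤ bound (satisfied).

Step 1: Compute V_q(n, t) = Σ_{j=0}^3 C(n, j) (q−1)^j.
  j = 0: C(14,0)·(2)^0 = 1·1 = 1.
  j = 1: C(14,1)·(2)^1 = 14·2 = 28.
  j = 2: C(14,2)·(2)^2 = 91·4 = 364.
  j = 3: C(14,3)·(2)^3 = 364·8 = 2912.
  V_q(n, t) = 1 + 28 + 364 + 2912 = 3305.
Step 2: q^n = 3^14 = 4782969.
Step 3: Hamming bound ⌊q^n / V_q(n,t)⌋ = ⌊4782969/3305⌋ = 1447.
Step 4: Compare |C| = 1434 to 1447: satisfied.
The claimed |C| lies below the Hamming bound.


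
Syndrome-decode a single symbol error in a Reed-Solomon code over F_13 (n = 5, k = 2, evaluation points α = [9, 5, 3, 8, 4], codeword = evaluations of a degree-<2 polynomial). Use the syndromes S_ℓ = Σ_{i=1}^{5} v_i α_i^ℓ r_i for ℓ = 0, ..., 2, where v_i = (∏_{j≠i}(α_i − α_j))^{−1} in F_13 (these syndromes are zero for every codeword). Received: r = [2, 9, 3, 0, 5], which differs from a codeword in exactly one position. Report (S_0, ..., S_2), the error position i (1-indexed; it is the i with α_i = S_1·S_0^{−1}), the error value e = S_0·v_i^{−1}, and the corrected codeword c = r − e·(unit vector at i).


S = (12, 8, 1), error at position 2, error magnitude e = 2, c = [2, 7, 3, 0, 5].

Step 1: column multipliers v_i = (∏_{j≠i}(α_i − α_j))^{−1} mod 13.
  i = 1 (α = 9): (9−5)(9−3)(9−8)(9−4) = 4·6·1·5 = 120 ≡ 3, so v_1 = 3^{−1} = 9 (mod 13).
  i = 2 (α = 5): (5−9)(5−3)(5−8)(5−4) = (−4)·2·(−3)·1 = 24 ≡ 11, so v_2 = 11^{−1} = 6 (mod 13).
  i = 3 (α = 3): (3−9)(3−5)(3−8)(3−4) = (−6)·(−2)·(−5)·(−1) = 60 ≡ 8, so v_3 = 8^{−1} = 5 (mod 13).
  i = 4 (α = 8): (8−9)(8−5)(8−3)(8−4) = (−1)·3·5·4 = −60 ≡ 5, so v_4 = 5^{−1} = 8 (mod 13).
  i = 5 (α = 4): (4−9)(4−5)(4−3)(4−8) = (−5)·(−1)·1·(−4) = −20 ≡ 6, so v_5 = 6^{−1} = 11 (mod 13).
  v = [9, 6, 5, 8, 11].
Step 2: syndromes of r = [2, 9, 3, 0, 5] (all sums mod 13).
  S_0 = Σ v_i r_i = 9·2 + 6·9 + 5·3 + 8·0 + 11·5 = 142 ≡ 12.
  S_1 = Σ v_i α_i r_i = 9·9·2 + 6·5·9 + 5·3·3 + 8·8·0 + 11·4·5 = 697 ≡ 8.
  α_i^2 mod 13 = [3, 12, 9, 12, 3].
  S_2 = Σ v_i α_i^2 r_i = 9·3·2 + 6·12·9 + 5·9·3 + 8·12·0 + 11·3·5 = 1002 ≡ 1.
  S = (12, 8, 1) ≠ 0, so r is not a codeword (an error is present).
Step 3: locate the error. For a single error e at position i, S_ℓ = v_i·e·α_i^ℓ, so α_err = S_1/S_0.
  S_0^{−1} = 12^{−1} = 12 (mod 13), so α_err = 8·12 = 96 ≡ 5 = α_2. Error position i = 2.
  Consistency check: S_2/S_1 = 1·5 = 5 ≡ 5 = α_err ✓ (single-error assumption holds).
Step 4: error magnitude e = S_0/v_2 = S_0·∏_{j≠2}(α_2 − α_j) = 12·11 = 132 ≡ 2 (mod 13).
Step 5: correct position 2: c_2 = r_2 − e = 9 − 2 ≡ 7 (mod 13). Hence c = [2, 7, 3, 0, 5].
  Check: interpolating c through the α_i gives m(x) = 10 + 2·x (degree < 2) with m(α_i) = c_i for every i, so c is indeed a codeword.


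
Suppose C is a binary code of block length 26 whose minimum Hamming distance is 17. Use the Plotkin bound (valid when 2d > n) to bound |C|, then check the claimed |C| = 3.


Plotkin bound M ≤ 4; given |C| = 3 ≤ bound (satisfied).

Check applicability: 2d = 34, n = 26.
2d − n = 8 > 0, so Plotkin applies.
Compute d/(2d−n) = 17/8 ≈ 2.1250.
⌊d/(2d−n)⌋ = 2.
Plotkin bound: M ≤ 2·2 = 4.
Given |C| = 3, check: satisfied.
This |C| is below the Plotkin bound.


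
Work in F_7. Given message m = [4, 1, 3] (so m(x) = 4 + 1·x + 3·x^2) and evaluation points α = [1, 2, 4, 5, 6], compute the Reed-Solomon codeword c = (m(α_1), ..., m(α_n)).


c = [1, 4, 0, 0, 6]

Message polynomial: m(x) = 4 + 1·x + 3·x^2 (mod 7).
For each evaluation point α_i, compute m(α_i) mod 7:
  α_1 = 1: Horner steps 3 → 4 → 1, so m(1) = 1.
  α_2 = 2: Horner steps 3 → 0 → 4, so m(2) = 4.
  α_3 = 4: Horner steps 3 → 6 → 0, so m(4) = 0.
  α_4 = 5: Horner steps 3 → 2 → 0, so m(5) = 0.
  α_5 = 6: Horner steps 3 → 5 → 6, so m(6) = 6.
Codeword c = [1, 4, 0, 0, 6] ∈ F_7^5.


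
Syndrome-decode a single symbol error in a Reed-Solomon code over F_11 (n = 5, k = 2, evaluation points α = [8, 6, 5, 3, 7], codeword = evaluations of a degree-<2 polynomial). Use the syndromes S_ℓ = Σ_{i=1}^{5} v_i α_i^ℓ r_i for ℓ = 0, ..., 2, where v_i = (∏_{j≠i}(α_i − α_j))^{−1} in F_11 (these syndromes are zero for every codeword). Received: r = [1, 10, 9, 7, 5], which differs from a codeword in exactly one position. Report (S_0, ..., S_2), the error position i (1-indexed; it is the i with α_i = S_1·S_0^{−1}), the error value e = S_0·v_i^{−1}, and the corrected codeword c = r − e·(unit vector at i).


S = (9, 8, 1), error at position 5, error magnitude e = 5, c = [1, 10, 9, 7, 0].

Step 1: column multipliers v_i = (∏_{j≠i}(α_i − α_j))^{−1} mod 11.
  i = 1 (α = 8): (8−6)(8−5)(8−3)(8−7) = 2·3·5·1 = 30 ≡ 8, so v_1 = 8^{−1} = 7 (mod 11).
  i = 2 (α = 6): (6−8)(6−5)(6−3)(6−7) = (−2)·1·3·(−1) = 6 ≡ 6, so v_2 = 6^{−1} = 2 (mod 11).
  i = 3 (α = 5): (5−8)(5−6)(5−3)(5−7) = (−3)·(−1)·2·(−2) = −12 ≡ 10, so v_3 = 10^{−1} = 10 (mod 11).
  i = 4 (α = 3): (3−8)(3−6)(3−5)(3−7) = (−5)·(−3)·(−2)·(−4) = 120 ≡ 10, so v_4 = 10^{−1} = 10 (mod 11).
  i = 5 (α = 7): (7−8)(7−6)(7−5)(7−3) = (−1)·1·2·4 = −8 ≡ 3, so v_5 = 3^{−1} = 4 (mod 11).
  v = [7, 2, 10, 10, 4].
Step 2: syndromes of r = [1, 10, 9, 7, 5] (all sums mod 11).
  S_0 = Σ v_i r_i = 7·1 + 2·10 + 10·9 + 10·7 + 4·5 = 207 ≡ 9.
  S_1 = Σ v_i α_i r_i = 7·8·1 + 2·6·10 + 10·5·9 + 10·3·7 + 4·7·5 = 976 ≡ 8.
  α_i^2 mod 11 = [9, 3, 3, 9, 5].
  S_2 = Σ v_i α_i^2 r_i = 7·9·1 + 2·3·10 + 10·3·9 + 10·9·7 + 4·5·5 = 1123 ≡ 1.
  S = (9, 8, 1) ≠ 0, so r is not a codeword (an error is present).
Step 3: locate the error. For a single error e at position i, S_ℓ = v_i·e·α_i^ℓ, so α_err = S_1/S_0.
  S_0^{−1} = 9^{−1} = 5 (mod 11), so α_err = 8·5 = 40 ≡ 7 = α_5. Error position i = 5.
  Consistency check: S_2/S_1 = 1·7 = 7 ≡ 7 = α_err ✓ (single-error assumption holds).
Step 4: error magnitude e = S_0/v_5 = S_0·∏_{j≠5}(α_5 − α_j) = 9·3 = 27 ≡ 5 (mod 11).
Step 5: correct position 5: c_5 = r_5 − e = 5 − 5 ≡ 0 (mod 11). Hence c = [1, 10, 9, 7, 0].
  Check: interpolating c through the α_i gives m(x) = 4 + 1·x (degree < 2) with m(α_i) = c_i for every i, so c is indeed a codeword.


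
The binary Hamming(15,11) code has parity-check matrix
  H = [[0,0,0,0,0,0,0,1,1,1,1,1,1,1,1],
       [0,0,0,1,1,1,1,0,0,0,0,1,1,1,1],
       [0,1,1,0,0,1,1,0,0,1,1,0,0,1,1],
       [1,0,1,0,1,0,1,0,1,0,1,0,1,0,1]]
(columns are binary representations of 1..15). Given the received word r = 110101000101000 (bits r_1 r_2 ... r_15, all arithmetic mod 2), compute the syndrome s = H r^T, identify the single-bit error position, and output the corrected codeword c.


s = (0, 1, 1, 1)^T, error position = 7, corrected codeword c = 110101100101000

Compute s = H r^T mod 2 one row at a time:
  s_1 = 0 + 0 + 1 + 0 + 1 + 0 + 0 + 0 = 2 ≡ 0 (mod 2).
  s_2 = 1 + 0 + 1 + 0 + 1 + 0 + 0 + 0 = 3 ≡ 1 (mod 2).
  s_3 = 1 + 0 + 1 + 0 + 1 + 0 + 0 + 0 = 3 ≡ 1 (mod 2).
  s_4 = 1 + 0 + 0 + 0 + 0 + 0 + 0 + 0 = 1 ≡ 1 (mod 2).
s = (0, 1, 1, 1)^T — this equals column 7 of H (binary 0111), so error is at position 7.
Correct: flip bit 7 of r = 110101000101000 to get c = 110101100101000.


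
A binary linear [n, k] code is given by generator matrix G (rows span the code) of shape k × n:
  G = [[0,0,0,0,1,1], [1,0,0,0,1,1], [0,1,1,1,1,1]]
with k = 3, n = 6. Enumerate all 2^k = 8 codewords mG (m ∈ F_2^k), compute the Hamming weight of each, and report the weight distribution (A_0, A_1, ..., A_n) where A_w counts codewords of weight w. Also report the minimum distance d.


Weight distribution: A_0 = 1, A_1 = 1, A_2 = 1, A_3 = 2, A_4 = 1, A_5 = 1, A_6 = 1. Minimum distance d = 1.

Enumerate all 2^3 = 8 messages m ∈ F_2^3.
For each, compute codeword c = mG in F_2^6, then tally its weight.
  m = 000 → c = 000000, weight = 0.
  m = 100 → c = 000011, weight = 2.
  m = 010 → c = 100011, weight = 3.
  m = 110 → c = 100000, weight = 1.
  m = 001 → c = 011111, weight = 5.
  m = 101 → c = 011100, weight = 3.
  m = 011 → c = 111100, weight = 4.
  m = 111 → c = 111111, weight = 6.
Tally weights:
  weight 0: 1 codewords.
  weight 1: 1 codewords.
  weight 2: 1 codewords.
  weight 3: 2 codewords.
  weight 4: 1 codewords.
  weight 5: 1 codewords.
  weight 6: 1 codewords.
Minimum distance d = smallest w > 0 with A_w > 0 = 1.
Sanity: Σ A_w = 8 = 2^3 = 8 ✓.


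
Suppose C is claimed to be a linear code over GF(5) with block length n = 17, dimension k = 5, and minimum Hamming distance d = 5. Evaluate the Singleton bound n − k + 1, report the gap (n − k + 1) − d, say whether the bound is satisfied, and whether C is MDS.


Singleton RHS = n − k + 1 = 13, slack = 8, bound satisfied, not MDS.

Singleton bound: d ≤ n − k + 1.
Here n = 17, k = 5, so n − k + 1 = 13.
Given d = 5, check d ≤ 13: YES.
Slack = (n − k + 1) − d = 8.
The code is NOT MDS (slack = 8 > 0).
Description: the claimed parameters are [17, 5, 5]_5; such a code would be non-MDS.


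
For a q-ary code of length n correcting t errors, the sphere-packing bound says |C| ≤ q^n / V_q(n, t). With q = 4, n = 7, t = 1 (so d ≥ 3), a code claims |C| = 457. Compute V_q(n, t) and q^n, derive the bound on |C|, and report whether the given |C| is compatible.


V_q(n, t) = 22, q^n = 16384, Hamming bound = 744, |C| = 457 ≤ bound (satisfied).

Step 1: Compute V_q(n, t) = Σ_{j=0}^1 C(n, j) (q−1)^j.
  j = 0: C(7,0)·(3)^0 = 1·1 = 1.
  j = 1: C(7,1)·(3)^1 = 7·3 = 21.
  V_q(n, t) = 1 + 21 = 22.
Step 2: q^n = 4^7 = 16384.
Step 3: Hamming bound ⌊q^n / V_q(n,t)⌋ = ⌊16384/22⌋ = 744.
Step 4: Compare |C| = 457 to 744: satisfied.
The claimed |C| lies below the Hamming bound.


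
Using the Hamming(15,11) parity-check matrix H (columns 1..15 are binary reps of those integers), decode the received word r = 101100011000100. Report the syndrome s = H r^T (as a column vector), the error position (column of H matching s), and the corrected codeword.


s = (1, 0, 1, 0)^T, error position = 10, corrected codeword c = 101100011100100

Compute s = H r^T mod 2 one row at a time:
  s_1 = 1 + 1 + 0 + 0 + 0 + 1 + 0 + 0 = 3 ≡ 1 (mod 2).
  s_2 = 1 + 0 + 0 + 0 + 0 + 1 + 0 + 0 = 2 ≡ 0 (mod 2).
  s_3 = 0 + 1 + 0 + 0 + 0 + 0 + 0 + 0 = 1 ≡ 1 (mod 2).
  s_4 = 1 + 1 + 0 + 0 + 1 + 0 + 1 + 0 = 4 ≡ 0 (mod 2).
s = (1, 0, 1, 0)^T — this equals column 10 of H (binary 1010), so error is at position 10.
Correct: flip bit 10 of r = 101100011000100 to get c = 101100011100100.


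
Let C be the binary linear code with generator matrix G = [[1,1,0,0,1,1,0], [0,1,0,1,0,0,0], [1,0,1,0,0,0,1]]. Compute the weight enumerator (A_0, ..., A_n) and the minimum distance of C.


Weight distribution: A_0 = 1, A_2 = 1, A_3 = 1, A_4 = 2, A_5 = 3. Minimum distance d = 2.

Enumerate all 2^3 = 8 messages m ∈ F_2^3.
For each, compute codeword c = mG in F_2^7, then tally its weight.
  m = 000 → c = 0000000, weight = 0.
  m = 100 → c = 1100110, weight = 4.
  m = 010 → c = 0101000, weight = 2.
  m = 110 → c = 1001110, weight = 4.
  m = 001 → c = 1010001, weight = 3.
  m = 101 → c = 0110111, weight = 5.
  m = 011 → c = 1111001, weight = 5.
  m = 111 → c = 0011111, weight = 5.
Tally weights:
  weight 0: 1 codewords.
  weight 2: 1 codewords.
  weight 3: 1 codewords.
  weight 4: 2 codewords.
  weight 5: 3 codewords.
Minimum distance d = smallest w > 0 with A_w > 0 = 2.
Sanity: Σ A_w = 8 = 2^3 = 8 ✓.


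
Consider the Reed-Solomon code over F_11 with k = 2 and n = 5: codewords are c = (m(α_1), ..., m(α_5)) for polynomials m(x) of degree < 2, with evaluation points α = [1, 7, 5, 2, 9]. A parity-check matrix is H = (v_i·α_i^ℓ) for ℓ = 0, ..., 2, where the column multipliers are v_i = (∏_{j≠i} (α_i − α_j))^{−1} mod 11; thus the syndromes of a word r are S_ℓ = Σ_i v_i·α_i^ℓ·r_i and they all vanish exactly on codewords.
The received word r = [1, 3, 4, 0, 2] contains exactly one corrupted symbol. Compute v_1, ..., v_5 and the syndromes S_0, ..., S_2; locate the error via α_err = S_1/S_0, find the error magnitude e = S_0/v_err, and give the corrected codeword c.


S = (10, 10, 10), error at position 1, error magnitude e = 6, c = [6, 3, 4, 0, 2].

Step 1: column multipliers v_i = (∏_{j≠i}(α_i − α_j))^{−1} mod 11.
  i = 1 (α = 1): (1−7)(1−5)(1−2)(1−9) = (−6)·(−4)·(−1)·(−8) = 192 ≡ 5, so v_1 = 5^{−1} = 9 (mod 11).
  i = 2 (α = 7): (7−1)(7−5)(7−2)(7−9) = 6·2·5·(−2) = −120 ≡ 1, so v_2 = 1^{−1} = 1 (mod 11).
  i = 3 (α = 5): (5−1)(5−7)(5−2)(5−9) = 4·(−2)·3·(−4) = 96 ≡ 8, so v_3 = 8^{−1} = 7 (mod 11).
  i = 4 (α = 2): (2−1)(2−7)(2−5)(2−9) = 1·(−5)·(−3)·(−7) = −105 ≡ 5, so v_4 = 5^{−1} = 9 (mod 11).
  i = 5 (α = 9): (9−1)(9−7)(9−5)(9−2) = 8·2·4·7 = 448 ≡ 8, so v_5 = 8^{−1} = 7 (mod 11).
  v = [9, 1, 7, 9, 7].
Step 2: syndromes of r = [1, 3, 4, 0, 2] (all sums mod 11).
  S_0 = Σ v_i r_i = 9·1 + 1·3 + 7·4 + 9·0 + 7·2 = 54 ≡ 10.
  S_1 = Σ v_i α_i r_i = 9·1·1 + 1·7·3 + 7·5·4 + 9·2·0 + 7·9·2 = 296 ≡ 10.
  α_i^2 mod 11 = [1, 5, 3, 4, 4].
  S_2 = Σ v_i α_i^2 r_i = 9·1·1 + 1·5·3 + 7·3·4 + 9·4·0 + 7·4·2 = 164 ≡ 10.
  S = (10, 10, 10) ≠ 0, so r is not a codeword (an error is present).
Step 3: locate the error. For a single error e at position i, S_ℓ = v_i·e·α_i^ℓ, so α_err = S_1/S_0.
  S_0^{−1} = 10^{−1} = 10 (mod 11), so α_err = 10·10 = 100 ≡ 1 = α_1. Error position i = 1.
  Consistency check: S_2/S_1 = 10·10 = 100 ≡ 1 = α_err ✓ (single-error assumption holds).
Step 4: error magnitude e = S_0/v_1 = S_0·∏_{j≠1}(α_1 − α_j) = 10·5 = 50 ≡ 6 (mod 11).
Step 5: correct position 1: c_1 = r_1 − e = 1 − 6 ≡ 6 (mod 11). Hence c = [6, 3, 4, 0, 2].
  Check: interpolating c through the α_i gives m(x) = 1 + 5·x (degree < 2) with m(α_i) = c_i for every i, so c is indeed a codeword.


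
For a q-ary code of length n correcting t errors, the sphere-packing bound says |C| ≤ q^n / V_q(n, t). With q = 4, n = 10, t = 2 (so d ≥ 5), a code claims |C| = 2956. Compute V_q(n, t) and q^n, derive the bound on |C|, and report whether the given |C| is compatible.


V_q(n, t) = 436, q^n = 1048576, Hamming bound = 2404, |C| = 2956 > bound (violated).

Step 1: Compute V_q(n, t) = Σ_{j=0}^2 C(n, j) (q−1)^j.
  j = 0: C(10,0)·(3)^0 = 1·1 = 1.
  j = 1: C(10,1)·(3)^1 = 10·3 = 30.
  j = 2: C(10,2)·(3)^2 = 45·9 = 405.
  V_q(n, t) = 1 + 30 + 405 = 436.
Step 2: q^n = 4^10 = 1048576.
Step 3: Hamming bound ⌊q^n / V_q(n,t)⌋ = ⌊1048576/436⌋ = 2404.
Step 4: Compare |C| = 2956 to 2404: violated.
The claimed |C| lies above the Hamming bound, so no 4-ary code of length 10 with d ≥ 5 can have 2956 codewords.


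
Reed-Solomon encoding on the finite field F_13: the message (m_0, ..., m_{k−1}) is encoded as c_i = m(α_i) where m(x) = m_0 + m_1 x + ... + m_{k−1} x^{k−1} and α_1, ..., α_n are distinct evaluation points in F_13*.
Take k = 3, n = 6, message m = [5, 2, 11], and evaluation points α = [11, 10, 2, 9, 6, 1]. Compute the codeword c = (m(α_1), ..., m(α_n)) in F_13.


c = [6, 7, 1, 4, 10, 5]

Message polynomial: m(x) = 5 + 2·x + 11·x^2 (mod 13).
For each evaluation point α_i, compute m(α_i) mod 13:
  α_1 = 11: Horner steps 11 → 6 → 6, so m(11) = 6.
  α_2 = 10: Horner steps 11 → 8 → 7, so m(10) = 7.
  α_3 = 2: Horner steps 11 → 11 → 1, so m(2) = 1.
  α_4 = 9: Horner steps 11 → 10 → 4, so m(9) = 4.
  α_5 = 6: Horner steps 11 → 3 → 10, so m(6) = 10.
  α_6 = 1: Horner steps 11 → 0 → 5, so m(1) = 5.
Codeword c = [6, 7, 1, 4, 10, 5] ∈ F_13^6.


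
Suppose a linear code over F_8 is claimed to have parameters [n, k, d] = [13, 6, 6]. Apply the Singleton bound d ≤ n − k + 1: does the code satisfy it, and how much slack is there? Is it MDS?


Singleton RHS = n − k + 1 = 8, slack = 2, bound satisfied, not MDS.

Singleton bound: d ≤ n − k + 1.
Here n = 13, k = 6, so n − k + 1 = 8.
Given d = 6, check d ≤ 8: YES.
Slack = (n − k + 1) − d = 2.
The code is NOT MDS (slack = 2 > 0).
Description: the claimed parameters are [13, 6, 6]_8; such a code would be non-MDS.


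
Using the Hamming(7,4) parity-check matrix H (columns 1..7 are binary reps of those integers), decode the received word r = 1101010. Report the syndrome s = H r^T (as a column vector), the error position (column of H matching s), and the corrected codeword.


s = (0, 0, 1)^T, error position = 1, corrected codeword c = 0101010

Compute s = H r^T mod 2 one row at a time:
  s_1 = 1 + 0 + 1 + 0 = 2 ≡ 0 (mod 2).
  s_2 = 1 + 0 + 1 + 0 = 2 ≡ 0 (mod 2).
  s_3 = 1 + 0 + 0 + 0 = 1 ≡ 1 (mod 2).
s = (0, 0, 1)^T — this equals column 1 of H (binary 001), so error is at position 1.
Correct: flip bit 1 of r = 1101010 to get c = 0101010.


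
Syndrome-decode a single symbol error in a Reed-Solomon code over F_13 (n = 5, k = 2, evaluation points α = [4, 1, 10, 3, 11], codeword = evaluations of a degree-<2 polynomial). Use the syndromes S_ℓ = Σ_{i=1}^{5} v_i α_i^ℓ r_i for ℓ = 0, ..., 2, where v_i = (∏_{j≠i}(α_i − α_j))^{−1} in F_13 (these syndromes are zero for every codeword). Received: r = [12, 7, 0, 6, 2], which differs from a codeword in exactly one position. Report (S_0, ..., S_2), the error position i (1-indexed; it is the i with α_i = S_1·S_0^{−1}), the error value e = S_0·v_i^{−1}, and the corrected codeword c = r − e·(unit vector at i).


S = (9, 12, 3), error at position 3, error magnitude e = 4, c = [12, 7, 9, 6, 2].

Step 1: column multipliers v_i = (∏_{j≠i}(α_i − α_j))^{−1} mod 13.
  i = 1 (α = 4): (4−1)(4−10)(4−3)(4−11) = 3·(−6)·1·(−7) = 126 ≡ 9, so v_1 = 9^{−1} = 3 (mod 13).
  i = 2 (α = 1): (1−4)(1−10)(1−3)(1−11) = (−3)·(−9)·(−2)·(−10) = 540 ≡ 7, so v_2 = 7^{−1} = 2 (mod 13).
  i = 3 (α = 10): (10−4)(10−1)(10−3)(10−11) = 6·9·7·(−1) = −378 ≡ 12, so v_3 = 12^{−1} = 12 (mod 13).
  i = 4 (α = 3): (3−4)(3−1)(3−10)(3−11) = (−1)·2·(−7)·(−8) = −112 ≡ 5, so v_4 = 5^{−1} = 8 (mod 13).
  i = 5 (α = 11): (11−4)(11−1)(11−10)(11−3) = 7·10·1·8 = 560 ≡ 1, so v_5 = 1^{−1} = 1 (mod 13).
  v = [3, 2, 12, 8, 1].
Step 2: syndromes of r = [12, 7, 0, 6, 2] (all sums mod 13).
  S_0 = Σ v_i r_i = 3·12 + 2·7 + 12·0 + 8·6 + 1·2 = 100 ≡ 9.
  S_1 = Σ v_i α_i r_i = 3·4·12 + 2·1·7 + 12·10·0 + 8·3·6 + 1·11·2 = 324 ≡ 12.
  α_i^2 mod 13 = [3, 1, 9, 9, 4].
  S_2 = Σ v_i α_i^2 r_i = 3·3·12 + 2·1·7 + 12·9·0 + 8·9·6 + 1·4·2 = 562 ≡ 3.
  S = (9, 12, 3) ≠ 0, so r is not a codeword (an error is present).
Step 3: locate the error. For a single error e at position i, S_ℓ = v_i·e·α_i^ℓ, so α_err = S_1/S_0.
  S_0^{−1} = 9^{−1} = 3 (mod 13), so α_err = 12·3 = 36 ≡ 10 = α_3. Error position i = 3.
  Consistency check: S_2/S_1 = 3·12 = 36 ≡ 10 = α_err ✓ (single-error assumption holds).
Step 4: error magnitude e = S_0/v_3 = S_0·∏_{j≠3}(α_3 − α_j) = 9·12 = 108 ≡ 4 (mod 13).
Step 5: correct position 3: c_3 = r_3 − e = 0 − 4 ≡ 9 (mod 13). Hence c = [12, 7, 9, 6, 2].
  Check: interpolating c through the α_i gives m(x) = 1 + 6·x (degree < 2) with m(α_i) = c_i for every i, so c is indeed a codeword.


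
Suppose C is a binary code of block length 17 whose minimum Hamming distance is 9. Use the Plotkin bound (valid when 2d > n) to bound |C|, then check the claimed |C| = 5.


Plotkin bound M ≤ 18; given |C| = 5 ≤ bound (satisfied).

Check applicability: 2d = 18, n = 17.
2d − n = 1 > 0, so Plotkin applies.
Compute d/(2d−n) = 9/1 ≈ 9.0000.
⌊d/(2d−n)⌋ = 9.
Plotkin bound: M ≤ 2·9 = 18.
Given |C| = 5, check: satisfied.
This |C| is below the Plotkin bound.


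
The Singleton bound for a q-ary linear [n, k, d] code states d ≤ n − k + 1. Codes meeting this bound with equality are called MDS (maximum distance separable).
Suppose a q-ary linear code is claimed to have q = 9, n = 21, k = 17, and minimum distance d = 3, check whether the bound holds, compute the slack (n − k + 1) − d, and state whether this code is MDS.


Singleton RHS = n − k + 1 = 5, slack = 2, bound satisfied, not MDS.

Singleton bound: d ≤ n − k + 1.
Here n = 21, k = 17, so n − k + 1 = 5.
Given d = 3, check d ≤ 5: YES.
Slack = (n − k + 1) − d = 2.
The code is NOT MDS (slack = 2 > 0).
Description: the claimed parameters are [21, 17, 3]_9; such a code would be non-MDS.


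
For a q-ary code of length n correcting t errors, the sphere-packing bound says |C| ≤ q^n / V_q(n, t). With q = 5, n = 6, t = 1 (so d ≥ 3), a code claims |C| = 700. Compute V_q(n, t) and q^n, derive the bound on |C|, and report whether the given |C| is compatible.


V_q(n, t) = 25, q^n = 15625, Hamming bound = 625, |C| = 700 > bound (violated).

Step 1: Compute V_q(n, t) = Σ_{j=0}^1 C(n, j) (q−1)^j.
  j = 0: C(6,0)·(4)^0 = 1·1 = 1.
  j = 1: C(6,1)·(4)^1 = 6·4 = 24.
  V_q(n, t) = 1 + 24 = 25.
Step 2: q^n = 5^6 = 15625.
Step 3: Hamming bound ⌊q^n / V_q(n,t)⌋ = ⌊15625/25⌋ = 625.
Step 4: Compare |C| = 700 to 625: violated.
The claimed |C| lies above the Hamming bound, so no 5-ary code of length 6 with d ≥ 3 can have 700 codewords.


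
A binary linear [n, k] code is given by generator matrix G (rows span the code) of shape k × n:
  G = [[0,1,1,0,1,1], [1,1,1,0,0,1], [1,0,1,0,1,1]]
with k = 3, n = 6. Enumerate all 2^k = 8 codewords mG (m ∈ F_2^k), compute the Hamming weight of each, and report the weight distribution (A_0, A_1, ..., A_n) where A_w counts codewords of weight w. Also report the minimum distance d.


Weight distribution: A_0 = 1, A_2 = 4, A_4 = 3. Minimum distance d = 2.

Enumerate all 2^3 = 8 messages m ∈ F_2^3.
For each, compute codeword c = mG in F_2^6, then tally its weight.
  m = 000 → c = 000000, weight = 0.
  m = 100 → c = 011011, weight = 4.
  m = 010 → c = 111001, weight = 4.
  m = 110 → c = 100010, weight = 2.
  m = 001 → c = 101011, weight = 4.
  m = 101 → c = 110000, weight = 2.
  m = 011 → c = 010010, weight = 2.
  m = 111 → c = 001001, weight = 2.
Tally weights:
  weight 0: 1 codewords.
  weight 2: 4 codewords.
  weight 4: 3 codewords.
Minimum distance d = smallest w > 0 with A_w > 0 = 2.
Sanity: Σ A_w = 8 = 2^3 = 8 ✓.


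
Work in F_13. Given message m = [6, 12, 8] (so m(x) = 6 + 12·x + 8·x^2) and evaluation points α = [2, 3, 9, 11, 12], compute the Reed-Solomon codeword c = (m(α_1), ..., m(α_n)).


c = [10, 10, 8, 1, 2]

Message polynomial: m(x) = 6 + 12·x + 8·x^2 (mod 13).
For each evaluation point α_i, compute m(α_i) mod 13:
  α_1 = 2: Horner steps 8 → 2 → 10, so m(2) = 10.
  α_2 = 3: Horner steps 8 → 10 → 10, so m(3) = 10.
  α_3 = 9: Horner steps 8 → 6 → 8, so m(9) = 8.
  α_4 = 11: Horner steps 8 → 9 → 1, so m(11) = 1.
  α_5 = 12: Horner steps 8 → 4 → 2, so m(12) = 2.
Codeword c = [10, 10, 8, 1, 2] ∈ F_13^5.


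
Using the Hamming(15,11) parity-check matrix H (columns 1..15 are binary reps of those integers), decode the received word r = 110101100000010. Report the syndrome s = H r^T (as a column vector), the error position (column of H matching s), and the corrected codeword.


s = (1, 0, 0, 0)^T, error position = 8, corrected codeword c = 110101110000010

Compute s = H r^T mod 2 one row at a time:
  s_1 = 0 + 0 + 0 + 0 + 0 + 0 + 1 + 0 = 1 ≡ 1 (mod 2).
  s_2 = 1 + 0 + 1 + 1 + 0 + 0 + 1 + 0 = 4 ≡ 0 (mod 2).
  s_3 = 1 + 0 + 1 + 1 + 0 + 0 + 1 + 0 = 4 ≡ 0 (mod 2).
  s_4 = 1 + 0 + 0 + 1 + 0 + 0 + 0 + 0 = 2 ≡ 0 (mod 2).
s = (1, 0, 0, 0)^T — this equals column 8 of H (binary 1000), so error is at position 8.
Correct: flip bit 8 of r = 110101100000010 to get c = 110101110000010.


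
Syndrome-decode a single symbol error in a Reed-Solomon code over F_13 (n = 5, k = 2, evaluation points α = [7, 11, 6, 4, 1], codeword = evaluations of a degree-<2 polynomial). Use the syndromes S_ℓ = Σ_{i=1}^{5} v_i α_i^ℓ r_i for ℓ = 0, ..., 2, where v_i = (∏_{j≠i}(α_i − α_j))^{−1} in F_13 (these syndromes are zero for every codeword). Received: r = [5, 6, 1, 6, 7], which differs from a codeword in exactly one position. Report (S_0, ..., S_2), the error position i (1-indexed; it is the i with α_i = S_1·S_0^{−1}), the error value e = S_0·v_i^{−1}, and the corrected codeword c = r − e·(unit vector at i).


S = (7, 12, 2), error at position 2, error magnitude e = 11, c = [5, 8, 1, 6, 7].

Step 1: column multipliers v_i = (∏_{j≠i}(α_i − α_j))^{−1} mod 13.
  i = 1 (α = 7): (7−11)(7−6)(7−4)(7−1) = (−4)·1·3·6 = −72 ≡ 6, so v_1 = 6^{−1} = 11 (mod 13).
  i = 2 (α = 11): (11−7)(11−6)(11−4)(11−1) = 4·5·7·10 = 1400 ≡ 9, so v_2 = 9^{−1} = 3 (mod 13).
  i = 3 (α = 6): (6−7)(6−11)(6−4)(6−1) = (−1)·(−5)·2·5 = 50 ≡ 11, so v_3 = 11^{−1} = 6 (mod 13).
  i = 4 (α = 4): (4−7)(4−11)(4−6)(4−1) = (−3)·(−7)·(−2)·3 = −126 ≡ 4, so v_4 = 4^{−1} = 10 (mod 13).
  i = 5 (α = 1): (1−7)(1−11)(1−6)(1−4) = (−6)·(−10)·(−5)·(−3) = 900 ≡ 3, so v_5 = 3^{−1} = 9 (mod 13).
  v = [11, 3, 6, 10, 9].
Step 2: syndromes of r = [5, 6, 1, 6, 7] (all sums mod 13).
  S_0 = Σ v_i r_i = 11·5 + 3·6 + 6·1 + 10·6 + 9·7 = 202 ≡ 7.
  S_1 = Σ v_i α_i r_i = 11·7·5 + 3·11·6 + 6·6·1 + 10·4·6 + 9·1·7 = 922 ≡ 12.
  α_i^2 mod 13 = [10, 4, 10, 3, 1].
  S_2 = Σ v_i α_i^2 r_i = 11·10·5 + 3·4·6 + 6·10·1 + 10·3·6 + 9·1·7 = 925 ≡ 2.
  S = (7, 12, 2) ≠ 0, so r is not a codeword (an error is present).
Step 3: locate the error. For a single error e at position i, S_ℓ = v_i·e·α_i^ℓ, so α_err = S_1/S_0.
  S_0^{−1} = 7^{−1} = 2 (mod 13), so α_err = 12·2 = 24 ≡ 11 = α_2. Error position i = 2.
  Consistency check: S_2/S_1 = 2·12 = 24 ≡ 11 = α_err ✓ (single-error assumption holds).
Step 4: error magnitude e = S_0/v_2 = S_0·∏_{j≠2}(α_2 − α_j) = 7·9 = 63 ≡ 11 (mod 13).
Step 5: correct position 2: c_2 = r_2 − e = 6 − 11 ≡ 8 (mod 13). Hence c = [5, 8, 1, 6, 7].
  Check: interpolating c through the α_i gives m(x) = 3 + 4·x (degree < 2) with m(α_i) = c_i for every i, so c is indeed a codeword.


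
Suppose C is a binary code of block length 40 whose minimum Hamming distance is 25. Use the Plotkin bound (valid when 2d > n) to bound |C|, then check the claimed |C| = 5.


Plotkin bound M ≤ 4; given |C| = 5 > bound (violated).

Check applicability: 2d = 50, n = 40.
2d − n = 10 > 0, so Plotkin applies.
Compute d/(2d−n) = 25/10 ≈ 2.5000.
⌊d/(2d−n)⌋ = 2.
Plotkin bound: M ≤ 2·2 = 4.
Given |C| = 5, check: VIOLATED.
This |C| is above the Plotkin bound, so no binary code with n = 40, d = 25 and 5 codewords exists.


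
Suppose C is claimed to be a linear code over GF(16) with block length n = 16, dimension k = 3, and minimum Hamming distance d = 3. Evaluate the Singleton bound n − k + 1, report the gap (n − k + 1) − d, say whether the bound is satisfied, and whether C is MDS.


Singleton RHS = n − k + 1 = 14, slack = 11, bound satisfied, not MDS.

Singleton bound: d ≤ n − k + 1.
Here n = 16, k = 3, so n − k + 1 = 14.
Given d = 3, check d ≤ 14: YES.
Slack = (n − k + 1) − d = 11.
The code is NOT MDS (slack = 11 > 0).
Description: the claimed parameters are [16, 3, 3]_16; such a code would be non-MDS.


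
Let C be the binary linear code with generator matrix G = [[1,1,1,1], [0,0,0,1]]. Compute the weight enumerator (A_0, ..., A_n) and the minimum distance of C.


Weight distribution: A_0 = 1, A_1 = 1, A_3 = 1, A_4 = 1. Minimum distance d = 1.

Enumerate all 2^2 = 4 messages m ∈ F_2^2.
For each, compute codeword c = mG in F_2^4, then tally its weight.
  m = 00 → c = 0000, weight = 0.
  m = 10 → c = 1111, weight = 4.
  m = 01 → c = 0001, weight = 1.
  m = 11 → c = 1110, weight = 3.
Tally weights:
  weight 0: 1 codewords.
  weight 1: 1 codewords.
  weight 3: 1 codewords.
  weight 4: 1 codewords.
Minimum distance d = smallest w > 0 with A_w > 0 = 1.
Sanity: Σ A_w = 4 = 2^2 = 4 ✓.


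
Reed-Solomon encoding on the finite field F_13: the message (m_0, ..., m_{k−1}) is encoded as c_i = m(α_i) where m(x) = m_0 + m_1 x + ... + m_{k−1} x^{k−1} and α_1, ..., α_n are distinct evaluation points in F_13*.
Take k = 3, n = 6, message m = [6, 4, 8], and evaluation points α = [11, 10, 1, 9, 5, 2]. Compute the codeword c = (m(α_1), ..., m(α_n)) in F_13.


c = [4, 1, 5, 1, 5, 7]

Message polynomial: m(x) = 6 + 4·x + 8·x^2 (mod 13).
For each evaluation point α_i, compute m(α_i) mod 13:
  α_1 = 11: Horner steps 8 → 1 → 4, so m(11) = 4.
  α_2 = 10: Horner steps 8 → 6 → 1, so m(10) = 1.
  α_3 = 1: Horner steps 8 → 12 → 5, so m(1) = 5.
  α_4 = 9: Horner steps 8 → 11 → 1, so m(9) = 1.
  α_5 = 5: Horner steps 8 → 5 → 5, so m(5) = 5.
  α_6 = 2: Horner steps 8 → 7 → 7, so m(2) = 7.
Codeword c = [4, 1, 5, 1, 5, 7] ∈ F_13^6.


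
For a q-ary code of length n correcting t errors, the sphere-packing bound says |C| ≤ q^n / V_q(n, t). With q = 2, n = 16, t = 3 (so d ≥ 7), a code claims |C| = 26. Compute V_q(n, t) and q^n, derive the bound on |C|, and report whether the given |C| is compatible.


V_q(n, t) = 697, q^n = 65536, Hamming bound = 94, |C| = 26 ≤ bound (satisfied).

Step 1: Compute V_q(n, t) = Σ_{j=0}^3 C(n, j) (q−1)^j.
  j = 0: C(16,0)·(1)^0 = 1·1 = 1.
  j = 1: C(16,1)·(1)^1 = 16·1 = 16.
  j = 2: C(16,2)·(1)^2 = 120·1 = 120.
  j = 3: C(16,3)·(1)^3 = 560·1 = 560.
  V_q(n, t) = 1 + 16 + 120 + 560 = 697.
Step 2: q^n = 2^16 = 65536.
Step 3: Hamming bound ⌊q^n / V_q(n,t)⌋ = ⌊65536/697⌋ = 94.
Step 4: Compare |C| = 26 to 94: satisfied.
The claimed |C| lies below the Hamming bound.


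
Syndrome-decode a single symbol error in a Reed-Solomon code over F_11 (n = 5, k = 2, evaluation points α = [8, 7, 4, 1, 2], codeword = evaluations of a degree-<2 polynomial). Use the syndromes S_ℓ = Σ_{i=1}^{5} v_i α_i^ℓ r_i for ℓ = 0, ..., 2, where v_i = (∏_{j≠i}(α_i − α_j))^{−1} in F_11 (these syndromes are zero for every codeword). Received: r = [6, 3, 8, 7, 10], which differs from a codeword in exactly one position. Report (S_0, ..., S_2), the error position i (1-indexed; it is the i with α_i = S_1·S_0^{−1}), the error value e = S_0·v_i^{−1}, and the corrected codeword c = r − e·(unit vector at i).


S = (6, 2, 8), error at position 3, error magnitude e = 3, c = [6, 3, 5, 7, 10].

Step 1: column multipliers v_i = (∏_{j≠i}(α_i − α_j))^{−1} mod 11.
  i = 1 (α = 8): (8−7)(8−4)(8−1)(8−2) = 1·4·7·6 = 168 ≡ 3, so v_1 = 3^{−1} = 4 (mod 11).
  i = 2 (α = 7): (7−8)(7−4)(7−1)(7−2) = (−1)·3·6·5 = −90 ≡ 9, so v_2 = 9^{−1} = 5 (mod 11).
  i = 3 (α = 4): (4−8)(4−7)(4−1)(4−2) = (−4)·(−3)·3·2 = 72 ≡ 6, so v_3 = 6^{−1} = 2 (mod 11).
  i = 4 (α = 1): (1−8)(1−7)(1−4)(1−2) = (−7)·(−6)·(−3)·(−1) = 126 ≡ 5, so v_4 = 5^{−1} = 9 (mod 11).
  i = 5 (α = 2): (2−8)(2−7)(2−4)(2−1) = (−6)·(−5)·(−2)·1 = −60 ≡ 6, so v_5 = 6^{−1} = 2 (mod 11).
  v = [4, 5, 2, 9, 2].
Step 2: syndromes of r = [6, 3, 8, 7, 10] (all sums mod 11).
  S_0 = Σ v_i r_i = 4·6 + 5·3 + 2·8 + 9·7 + 2·10 = 138 ≡ 6.
  S_1 = Σ v_i α_i r_i = 4·8·6 + 5·7·3 + 2·4·8 + 9·1·7 + 2·2·10 = 464 ≡ 2.
  α_i^2 mod 11 = [9, 5, 5, 1, 4].
  S_2 = Σ v_i α_i^2 r_i = 4·9·6 + 5·5·3 + 2·5·8 + 9·1·7 + 2·4·10 = 514 ≡ 8.
  S = (6, 2, 8) ≠ 0, so r is not a codeword (an error is present).
Step 3: locate the error. For a single error e at position i, S_ℓ = v_i·e·α_i^ℓ, so α_err = S_1/S_0.
  S_0^{−1} = 6^{−1} = 2 (mod 11), so α_err = 2·2 = 4 ≡ 4 = α_3. Error position i = 3.
  Consistency check: S_2/S_1 = 8·6 = 48 ≡ 4 = α_err ✓ (single-error assumption holds).
Step 4: error magnitude e = S_0/v_3 = S_0·∏_{j≠3}(α_3 − α_j) = 6·6 = 36 ≡ 3 (mod 11).
Step 5: correct position 3: c_3 = r_3 − e = 8 − 3 ≡ 5 (mod 11). Hence c = [6, 3, 5, 7, 10].
  Check: interpolating c through the α_i gives m(x) = 4 + 3·x (degree < 2) with m(α_i) = c_i for every i, so c is indeed a codeword.


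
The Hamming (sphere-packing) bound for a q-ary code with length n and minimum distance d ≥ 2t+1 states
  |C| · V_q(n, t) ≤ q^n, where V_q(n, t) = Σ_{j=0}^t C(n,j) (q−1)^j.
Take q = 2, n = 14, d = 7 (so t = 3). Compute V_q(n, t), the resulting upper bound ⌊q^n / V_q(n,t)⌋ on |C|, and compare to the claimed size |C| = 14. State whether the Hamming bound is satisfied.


V_q(n, t) = 470, q^n = 16384, Hamming bound = 34, |C| = 14 ≤ bound (satisfied).

Step 1: Compute V_q(n, t) = Σ_{j=0}^3 C(n, j) (q−1)^j.
  j = 0: C(14,0)·(1)^0 = 1·1 = 1.
  j = 1: C(14,1)·(1)^1 = 14·1 = 14.
  j = 2: C(14,2)·(1)^2 = 91·1 = 91.
  j = 3: C(14,3)·(1)^3 = 364·1 = 364.
  V_q(n, t) = 1 + 14 + 91 + 364 = 470.
Step 2: q^n = 2^14 = 16384.
Step 3: Hamming bound ⌊q^n / V_q(n,t)⌋ = ⌊16384/470⌋ = 34.
Step 4: Compare |C| = 14 to 34: satisfied.
The claimed |C| lies below the Hamming bound.


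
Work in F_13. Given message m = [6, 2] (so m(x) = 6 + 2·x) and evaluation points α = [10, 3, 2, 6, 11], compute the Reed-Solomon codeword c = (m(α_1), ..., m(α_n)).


c = [0, 12, 10, 5, 2]

Message polynomial: m(x) = 6 + 2·x (mod 13).
For each evaluation point α_i, compute m(α_i) mod 13:
  α_1 = 10: Horner steps 2 → 0, so m(10) = 0.
  α_2 = 3: Horner steps 2 → 12, so m(3) = 12.
  α_3 = 2: Horner steps 2 → 10, so m(2) = 10.
  α_4 = 6: Horner steps 2 → 5, so m(6) = 5.
  α_5 = 11: Horner steps 2 → 2, so m(11) = 2.
Codeword c = [0, 12, 10, 5, 2] ∈ F_13^5.


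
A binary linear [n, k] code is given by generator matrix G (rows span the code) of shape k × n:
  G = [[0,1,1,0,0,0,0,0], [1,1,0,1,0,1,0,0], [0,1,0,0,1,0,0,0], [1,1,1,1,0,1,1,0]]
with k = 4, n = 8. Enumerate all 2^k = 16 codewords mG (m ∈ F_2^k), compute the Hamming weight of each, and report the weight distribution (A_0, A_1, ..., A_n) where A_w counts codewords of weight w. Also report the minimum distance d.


Weight distribution: A_0 = 1, A_2 = 6, A_4 = 5, A_6 = 4. Minimum distance d = 2.

Enumerate all 2^4 = 16 messages m ∈ F_2^4.
For each, compute codeword c = mG in F_2^8, then tally its weight.
  m = 0000 → c = 00000000, weight = 0.
  m = 1000 → c = 01100000, weight = 2.
  m = 0100 → c = 11010100, weight = 4.
  m = 1100 → c = 10110100, weight = 4.
  m = 0010 → c = 01001000, weight = 2.
  m = 1010 → c = 00101000, weight = 2.
  m = 0110 → c = 10011100, weight = 4.
  m = 1110 → c = 11111100, weight = 6.
  m = 0001 → c = 11110110, weight = 6.
  m = 1001 → c = 10010110, weight = 4.
  m = 0101 → c = 00100010, weight = 2.
  m = 1101 → c = 01000010, weight = 2.
  m = 0011 → c = 10111110, weight = 6.
  m = 1011 → c = 11011110, weight = 6.
  m = 0111 → c = 01101010, weight = 4.
  m = 1111 → c = 00001010, weight = 2.
Tally weights:
  weight 0: 1 codewords.
  weight 2: 6 codewords.
  weight 4: 5 codewords.
  weight 6: 4 codewords.
Minimum distance d = smallest w > 0 with A_w > 0 = 2.
Sanity: Σ A_w = 16 = 2^4 = 16 ✓.


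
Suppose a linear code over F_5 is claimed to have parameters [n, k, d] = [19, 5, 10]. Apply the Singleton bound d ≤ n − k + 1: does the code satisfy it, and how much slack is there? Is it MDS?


Singleton RHS = n − k + 1 = 15, slack = 5, bound satisfied, not MDS.

Singleton bound: d ≤ n − k + 1.
Here n = 19, k = 5, so n − k + 1 = 15.
Given d = 10, check d ≤ 15: YES.
Slack = (n − k + 1) − d = 5.
The code is NOT MDS (slack = 5 > 0).
Description: the claimed parameters are [19, 5, 10]_5; such a code would be non-MDS.


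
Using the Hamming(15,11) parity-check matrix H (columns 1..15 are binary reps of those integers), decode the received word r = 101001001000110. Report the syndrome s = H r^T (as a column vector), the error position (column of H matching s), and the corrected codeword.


s = (1, 1, 1, 0)^T, error position = 14, corrected codeword c = 101001001000100

Compute s = H r^T mod 2 one row at a time:
  s_1 = 0 + 1 + 0 + 0 + 0 + 1 + 1 + 0 = 3 ≡ 1 (mod 2).
  s_2 = 0 + 0 + 1 + 0 + 0 + 1 + 1 + 0 = 3 ≡ 1 (mod 2).
  s_3 = 0 + 1 + 1 + 0 + 0 + 0 + 1 + 0 = 3 ≡ 1 (mod 2).
  s_4 = 1 + 1 + 0 + 0 + 1 + 0 + 1 + 0 = 4 ≡ 0 (mod 2).
s = (1, 1, 1, 0)^T — this equals column 14 of H (binary 1110), so error is at position 14.
Correct: flip bit 14 of r = 101001001000110 to get c = 101001001000100.
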